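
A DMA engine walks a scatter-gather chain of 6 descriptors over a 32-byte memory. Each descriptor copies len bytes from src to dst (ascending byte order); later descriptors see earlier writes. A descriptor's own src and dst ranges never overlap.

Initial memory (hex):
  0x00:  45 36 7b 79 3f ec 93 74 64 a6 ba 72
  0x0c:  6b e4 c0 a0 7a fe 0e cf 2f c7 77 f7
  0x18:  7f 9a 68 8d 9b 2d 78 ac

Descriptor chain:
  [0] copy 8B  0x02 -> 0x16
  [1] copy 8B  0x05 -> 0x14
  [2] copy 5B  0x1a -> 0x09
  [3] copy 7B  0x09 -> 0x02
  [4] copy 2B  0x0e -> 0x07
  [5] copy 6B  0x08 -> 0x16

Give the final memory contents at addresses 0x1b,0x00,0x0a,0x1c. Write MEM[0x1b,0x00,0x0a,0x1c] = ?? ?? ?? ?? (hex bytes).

[0] 0x02->0x16 len=8 : 7b 79 3f ec 93 74 64 a6
[1] 0x05->0x14 len=8 : ec 93 74 64 a6 ba 72 6b
[2] 0x1a->0x09 len=5 : 72 6b 64 a6 78
[3] 0x09->0x02 len=7 : 72 6b 64 a6 78 c0 a0
[4] 0x0e->0x07 len=2 : c0 a0
[5] 0x08->0x16 len=6 : a0 72 6b 64 a6 78
query mem[0x1b]=0x78, mem[0x00]=0x45, mem[0x0a]=0x6b, mem[0x1c]=0x64

MEM[0x1b,0x00,0x0a,0x1c] = 78 45 6b 64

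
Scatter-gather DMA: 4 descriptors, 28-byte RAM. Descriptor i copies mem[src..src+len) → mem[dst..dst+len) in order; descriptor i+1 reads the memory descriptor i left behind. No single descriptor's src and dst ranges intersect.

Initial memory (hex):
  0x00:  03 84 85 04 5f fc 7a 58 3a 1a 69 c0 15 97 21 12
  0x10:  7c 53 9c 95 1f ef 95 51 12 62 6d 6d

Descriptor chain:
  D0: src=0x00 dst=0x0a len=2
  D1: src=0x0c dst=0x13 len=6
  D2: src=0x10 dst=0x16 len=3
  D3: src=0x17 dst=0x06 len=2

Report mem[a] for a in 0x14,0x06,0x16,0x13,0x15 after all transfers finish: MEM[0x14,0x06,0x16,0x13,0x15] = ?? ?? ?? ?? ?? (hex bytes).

MEM[0x14,0x06,0x16,0x13,0x15] = 97 53 7c 15 21

[0] 0x00->0x0a len=2 : 03 84
[1] 0x0c->0x13 len=6 : 15 97 21 12 7c 53
[2] 0x10->0x16 len=3 : 7c 53 9c
[3] 0x17->0x06 len=2 : 53 9c
query mem[0x14]=0x97, mem[0x06]=0x53, mem[0x16]=0x7c, mem[0x13]=0x15, mem[0x15]=0x21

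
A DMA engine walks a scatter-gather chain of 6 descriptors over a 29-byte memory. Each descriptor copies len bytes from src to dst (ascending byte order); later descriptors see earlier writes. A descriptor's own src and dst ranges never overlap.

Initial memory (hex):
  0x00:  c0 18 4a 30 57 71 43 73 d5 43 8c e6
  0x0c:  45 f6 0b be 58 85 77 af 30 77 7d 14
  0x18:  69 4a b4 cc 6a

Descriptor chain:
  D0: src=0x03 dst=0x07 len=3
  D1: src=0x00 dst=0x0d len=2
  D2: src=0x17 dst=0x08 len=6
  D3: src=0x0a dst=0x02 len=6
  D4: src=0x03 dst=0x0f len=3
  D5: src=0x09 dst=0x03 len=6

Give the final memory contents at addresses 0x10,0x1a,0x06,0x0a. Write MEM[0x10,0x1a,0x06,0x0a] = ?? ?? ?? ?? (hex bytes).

MEM[0x10,0x1a,0x06,0x0a] = cc b4 cc 4a

[0] 0x03->0x07 len=3 : 30 57 71
[1] 0x00->0x0d len=2 : c0 18
[2] 0x17->0x08 len=6 : 14 69 4a b4 cc 6a
[3] 0x0a->0x02 len=6 : 4a b4 cc 6a 18 be
[4] 0x03->0x0f len=3 : b4 cc 6a
[5] 0x09->0x03 len=6 : 69 4a b4 cc 6a 18
query mem[0x10]=0xcc, mem[0x1a]=0xb4, mem[0x06]=0xcc, mem[0x0a]=0x4a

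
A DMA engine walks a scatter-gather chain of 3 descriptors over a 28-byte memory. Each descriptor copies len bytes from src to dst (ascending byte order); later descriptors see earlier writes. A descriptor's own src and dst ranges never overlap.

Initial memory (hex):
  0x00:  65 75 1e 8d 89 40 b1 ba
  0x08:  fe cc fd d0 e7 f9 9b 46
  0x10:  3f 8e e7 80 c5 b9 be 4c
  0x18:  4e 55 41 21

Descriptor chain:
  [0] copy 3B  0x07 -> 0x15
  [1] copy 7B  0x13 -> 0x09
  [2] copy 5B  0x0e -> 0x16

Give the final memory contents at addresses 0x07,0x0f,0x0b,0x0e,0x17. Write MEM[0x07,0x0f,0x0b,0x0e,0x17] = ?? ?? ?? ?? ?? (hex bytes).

[0] 0x07->0x15 len=3 : ba fe cc
[1] 0x13->0x09 len=7 : 80 c5 ba fe cc 4e 55
[2] 0x0e->0x16 len=5 : 4e 55 3f 8e e7
query mem[0x07]=0xba, mem[0x0f]=0x55, mem[0x0b]=0xba, mem[0x0e]=0x4e, mem[0x17]=0x55

MEM[0x07,0x0f,0x0b,0x0e,0x17] = ba 55 ba 4e 55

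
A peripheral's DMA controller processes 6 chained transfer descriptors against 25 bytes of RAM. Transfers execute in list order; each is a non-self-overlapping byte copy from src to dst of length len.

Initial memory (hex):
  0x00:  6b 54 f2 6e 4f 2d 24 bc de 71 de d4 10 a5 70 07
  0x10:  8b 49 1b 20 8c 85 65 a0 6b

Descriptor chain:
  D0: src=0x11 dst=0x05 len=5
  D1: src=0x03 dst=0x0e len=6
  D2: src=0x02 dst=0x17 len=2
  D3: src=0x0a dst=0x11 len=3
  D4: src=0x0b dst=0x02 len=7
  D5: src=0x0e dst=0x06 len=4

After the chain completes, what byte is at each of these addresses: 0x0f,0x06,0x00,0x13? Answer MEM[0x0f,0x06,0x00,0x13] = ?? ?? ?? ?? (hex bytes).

D0: mem[0x05..0x09] <- [49 1b 20 8c 85]
D1: mem[0x0e..0x13] <- [6e 4f 49 1b 20 8c]
D2: mem[0x17..0x18] <- [f2 6e]
D3: mem[0x11..0x13] <- [de d4 10]
D4: mem[0x02..0x08] <- [d4 10 a5 6e 4f 49 de]
D5: mem[0x06..0x09] <- [6e 4f 49 de]
query mem[0x0f]=0x4f, mem[0x06]=0x6e, mem[0x00]=0x6b, mem[0x13]=0x10

MEM[0x0f,0x06,0x00,0x13] = 4f 6e 6b 10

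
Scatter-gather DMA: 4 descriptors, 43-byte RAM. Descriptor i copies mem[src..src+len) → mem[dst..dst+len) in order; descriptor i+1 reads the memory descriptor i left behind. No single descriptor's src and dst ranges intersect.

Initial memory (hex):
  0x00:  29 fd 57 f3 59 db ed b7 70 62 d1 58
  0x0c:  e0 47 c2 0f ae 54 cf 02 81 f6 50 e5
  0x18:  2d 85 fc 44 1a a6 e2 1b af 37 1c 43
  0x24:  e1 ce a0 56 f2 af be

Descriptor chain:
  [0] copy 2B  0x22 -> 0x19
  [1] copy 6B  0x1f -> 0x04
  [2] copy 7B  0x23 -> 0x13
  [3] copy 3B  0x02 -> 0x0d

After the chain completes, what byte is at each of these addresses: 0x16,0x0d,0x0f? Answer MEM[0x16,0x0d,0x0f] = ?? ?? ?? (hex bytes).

MEM[0x16,0x0d,0x0f] = a0 57 1b

#0 dst[0x19+2] := {0x1c,0x43}
#1 dst[0x04+6] := {0x1b,0xaf,0x37,0x1c,0x43,0xe1}
#2 dst[0x13+7] := {0x43,0xe1,0xce,0xa0,0x56,0xf2,0xaf}
#3 dst[0x0d+3] := {0x57,0xf3,0x1b}
query mem[0x16]=0xa0, mem[0x0d]=0x57, mem[0x0f]=0x1b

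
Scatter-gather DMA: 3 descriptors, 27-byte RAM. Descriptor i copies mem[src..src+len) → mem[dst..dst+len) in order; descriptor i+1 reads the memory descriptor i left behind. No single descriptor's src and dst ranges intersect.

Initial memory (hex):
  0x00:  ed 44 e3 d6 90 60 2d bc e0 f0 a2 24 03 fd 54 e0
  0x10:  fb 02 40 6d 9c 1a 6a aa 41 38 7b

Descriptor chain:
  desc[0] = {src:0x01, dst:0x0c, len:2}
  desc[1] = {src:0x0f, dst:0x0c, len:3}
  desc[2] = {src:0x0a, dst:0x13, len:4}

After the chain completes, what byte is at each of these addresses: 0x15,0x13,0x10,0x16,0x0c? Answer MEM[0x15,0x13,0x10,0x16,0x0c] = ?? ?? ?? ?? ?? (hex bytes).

D0: mem[0x0c..0x0d] <- [44 e3]
D1: mem[0x0c..0x0e] <- [e0 fb 02]
D2: mem[0x13..0x16] <- [a2 24 e0 fb]
query mem[0x15]=0xe0, mem[0x13]=0xa2, mem[0x10]=0xfb, mem[0x16]=0xfb, mem[0x0c]=0xe0

MEM[0x15,0x13,0x10,0x16,0x0c] = e0 a2 fb fb e0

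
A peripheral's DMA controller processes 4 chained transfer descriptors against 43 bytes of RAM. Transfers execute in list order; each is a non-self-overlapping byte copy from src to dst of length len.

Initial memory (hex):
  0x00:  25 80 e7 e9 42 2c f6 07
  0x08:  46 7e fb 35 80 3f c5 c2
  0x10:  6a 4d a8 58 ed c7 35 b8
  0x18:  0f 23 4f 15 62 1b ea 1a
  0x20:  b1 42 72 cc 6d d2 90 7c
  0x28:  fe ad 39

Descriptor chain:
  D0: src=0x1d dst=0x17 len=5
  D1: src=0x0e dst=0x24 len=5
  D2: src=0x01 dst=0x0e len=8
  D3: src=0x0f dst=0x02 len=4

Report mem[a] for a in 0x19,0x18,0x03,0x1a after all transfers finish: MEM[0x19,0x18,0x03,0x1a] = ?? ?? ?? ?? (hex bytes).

MEM[0x19,0x18,0x03,0x1a] = 1a ea e9 b1

D0: mem[0x17..0x1b] <- [1b ea 1a b1 42]
D1: mem[0x24..0x28] <- [c5 c2 6a 4d a8]
D2: mem[0x0e..0x15] <- [80 e7 e9 42 2c f6 07 46]
D3: mem[0x02..0x05] <- [e7 e9 42 2c]
query mem[0x19]=0x1a, mem[0x18]=0xea, mem[0x03]=0xe9, mem[0x1a]=0xb1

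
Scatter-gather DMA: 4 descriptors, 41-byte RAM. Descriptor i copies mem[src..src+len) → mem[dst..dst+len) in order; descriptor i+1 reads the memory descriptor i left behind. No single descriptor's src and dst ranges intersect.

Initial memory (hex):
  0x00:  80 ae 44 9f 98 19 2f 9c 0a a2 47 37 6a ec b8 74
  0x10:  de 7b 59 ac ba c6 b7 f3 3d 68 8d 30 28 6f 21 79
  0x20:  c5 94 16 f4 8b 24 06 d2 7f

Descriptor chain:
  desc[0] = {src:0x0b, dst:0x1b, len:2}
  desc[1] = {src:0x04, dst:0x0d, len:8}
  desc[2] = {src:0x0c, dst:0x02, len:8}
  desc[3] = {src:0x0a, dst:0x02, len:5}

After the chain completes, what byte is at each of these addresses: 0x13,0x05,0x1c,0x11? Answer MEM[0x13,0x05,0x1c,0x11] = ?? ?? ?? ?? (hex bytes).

  after D0: wrote 2B at 0x1b = 376a
  after D1: wrote 8B at 0x0d = 98192f9c0aa24737
  after D2: wrote 8B at 0x02 = 6a98192f9c0aa247
  after D3: wrote 5B at 0x02 = 47376a9819
query mem[0x13]=0x47, mem[0x05]=0x98, mem[0x1c]=0x6a, mem[0x11]=0x0a

MEM[0x13,0x05,0x1c,0x11] = 47 98 6a 0a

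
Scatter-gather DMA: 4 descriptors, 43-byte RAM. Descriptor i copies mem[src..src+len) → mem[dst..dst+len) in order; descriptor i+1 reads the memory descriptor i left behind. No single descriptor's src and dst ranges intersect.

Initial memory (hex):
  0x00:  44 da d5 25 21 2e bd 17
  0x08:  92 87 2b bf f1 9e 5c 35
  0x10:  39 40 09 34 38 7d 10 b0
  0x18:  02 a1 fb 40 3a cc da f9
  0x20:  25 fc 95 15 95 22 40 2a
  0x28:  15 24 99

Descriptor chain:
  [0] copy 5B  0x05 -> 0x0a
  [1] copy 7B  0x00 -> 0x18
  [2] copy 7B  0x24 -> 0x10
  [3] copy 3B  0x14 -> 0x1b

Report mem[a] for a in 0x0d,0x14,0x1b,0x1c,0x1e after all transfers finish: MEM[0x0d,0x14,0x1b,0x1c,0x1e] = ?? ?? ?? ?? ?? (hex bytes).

D0: mem[0x0a..0x0e] <- [2e bd 17 92 87]
D1: mem[0x18..0x1e] <- [44 da d5 25 21 2e bd]
D2: mem[0x10..0x16] <- [95 22 40 2a 15 24 99]
D3: mem[0x1b..0x1d] <- [15 24 99]
query mem[0x0d]=0x92, mem[0x14]=0x15, mem[0x1b]=0x15, mem[0x1c]=0x24, mem[0x1e]=0xbd

MEM[0x0d,0x14,0x1b,0x1c,0x1e] = 92 15 15 24 bd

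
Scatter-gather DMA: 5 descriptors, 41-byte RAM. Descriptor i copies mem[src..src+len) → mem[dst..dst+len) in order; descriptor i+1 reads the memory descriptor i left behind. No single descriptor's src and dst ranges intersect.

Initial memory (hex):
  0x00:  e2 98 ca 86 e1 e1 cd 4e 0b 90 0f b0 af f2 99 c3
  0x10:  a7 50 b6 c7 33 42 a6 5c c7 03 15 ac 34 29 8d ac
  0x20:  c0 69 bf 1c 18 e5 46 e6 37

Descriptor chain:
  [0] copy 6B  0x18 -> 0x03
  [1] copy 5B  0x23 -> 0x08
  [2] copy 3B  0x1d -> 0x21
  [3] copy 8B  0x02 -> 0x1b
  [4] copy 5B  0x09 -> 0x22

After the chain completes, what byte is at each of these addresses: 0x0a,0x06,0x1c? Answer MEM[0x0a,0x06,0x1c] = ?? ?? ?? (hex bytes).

MEM[0x0a,0x06,0x1c] = e5 ac c7

#0 dst[0x03+6] := {0xc7,0x03,0x15,0xac,0x34,0x29}
#1 dst[0x08+5] := {0x1c,0x18,0xe5,0x46,0xe6}
#2 dst[0x21+3] := {0x29,0x8d,0xac}
#3 dst[0x1b+8] := {0xca,0xc7,0x03,0x15,0xac,0x34,0x1c,0x18}
#4 dst[0x22+5] := {0x18,0xe5,0x46,0xe6,0xf2}
query mem[0x0a]=0xe5, mem[0x06]=0xac, mem[0x1c]=0xc7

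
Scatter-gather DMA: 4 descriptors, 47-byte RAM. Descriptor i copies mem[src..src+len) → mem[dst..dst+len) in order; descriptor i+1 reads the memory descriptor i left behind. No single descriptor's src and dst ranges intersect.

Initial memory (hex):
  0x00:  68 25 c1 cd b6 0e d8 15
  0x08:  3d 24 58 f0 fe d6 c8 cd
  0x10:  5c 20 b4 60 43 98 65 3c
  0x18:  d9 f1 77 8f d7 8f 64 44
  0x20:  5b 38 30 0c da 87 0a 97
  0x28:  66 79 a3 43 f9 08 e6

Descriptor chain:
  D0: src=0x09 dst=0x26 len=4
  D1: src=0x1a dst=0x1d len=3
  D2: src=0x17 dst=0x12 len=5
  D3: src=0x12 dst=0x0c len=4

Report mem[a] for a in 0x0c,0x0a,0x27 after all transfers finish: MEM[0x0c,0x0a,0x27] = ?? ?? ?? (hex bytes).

#0 dst[0x26+4] := {0x24,0x58,0xf0,0xfe}
#1 dst[0x1d+3] := {0x77,0x8f,0xd7}
#2 dst[0x12+5] := {0x3c,0xd9,0xf1,0x77,0x8f}
#3 dst[0x0c+4] := {0x3c,0xd9,0xf1,0x77}
query mem[0x0c]=0x3c, mem[0x0a]=0x58, mem[0x27]=0x58

MEM[0x0c,0x0a,0x27] = 3c 58 58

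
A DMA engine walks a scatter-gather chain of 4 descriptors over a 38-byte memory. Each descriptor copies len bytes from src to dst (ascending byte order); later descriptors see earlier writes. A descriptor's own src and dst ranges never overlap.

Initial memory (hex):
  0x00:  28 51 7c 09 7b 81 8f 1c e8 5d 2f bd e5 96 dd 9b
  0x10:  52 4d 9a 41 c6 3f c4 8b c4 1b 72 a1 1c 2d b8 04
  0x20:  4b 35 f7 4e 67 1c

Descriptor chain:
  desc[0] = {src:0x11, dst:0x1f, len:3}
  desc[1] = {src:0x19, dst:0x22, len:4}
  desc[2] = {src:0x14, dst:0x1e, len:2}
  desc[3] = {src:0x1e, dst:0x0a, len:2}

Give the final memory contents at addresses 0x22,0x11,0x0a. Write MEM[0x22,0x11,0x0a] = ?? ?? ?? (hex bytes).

MEM[0x22,0x11,0x0a] = 1b 4d c6

[0] 0x11->0x1f len=3 : 4d 9a 41
[1] 0x19->0x22 len=4 : 1b 72 a1 1c
[2] 0x14->0x1e len=2 : c6 3f
[3] 0x1e->0x0a len=2 : c6 3f
query mem[0x22]=0x1b, mem[0x11]=0x4d, mem[0x0a]=0xc6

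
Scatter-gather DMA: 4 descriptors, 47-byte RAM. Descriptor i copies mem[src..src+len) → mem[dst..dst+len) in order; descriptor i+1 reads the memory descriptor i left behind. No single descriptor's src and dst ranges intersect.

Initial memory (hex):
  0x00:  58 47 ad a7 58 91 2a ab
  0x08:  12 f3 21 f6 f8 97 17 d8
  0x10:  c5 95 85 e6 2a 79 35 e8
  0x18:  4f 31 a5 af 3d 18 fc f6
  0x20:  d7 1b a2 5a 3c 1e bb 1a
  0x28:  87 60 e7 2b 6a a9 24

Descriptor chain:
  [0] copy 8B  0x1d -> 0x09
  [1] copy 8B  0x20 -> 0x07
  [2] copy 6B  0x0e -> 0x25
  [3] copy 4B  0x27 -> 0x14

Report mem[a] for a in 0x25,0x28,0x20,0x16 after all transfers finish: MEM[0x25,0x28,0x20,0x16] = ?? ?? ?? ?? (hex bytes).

  after D0: wrote 8B at 0x09 = 18fcf6d71ba25a3c
  after D1: wrote 8B at 0x07 = d71ba25a3c1ebb1a
  after D2: wrote 6B at 0x25 = 1a5a3c9585e6
  after D3: wrote 4B at 0x14 = 3c9585e6
query mem[0x25]=0x1a, mem[0x28]=0x95, mem[0x20]=0xd7, mem[0x16]=0x85

MEM[0x25,0x28,0x20,0x16] = 1a 95 d7 85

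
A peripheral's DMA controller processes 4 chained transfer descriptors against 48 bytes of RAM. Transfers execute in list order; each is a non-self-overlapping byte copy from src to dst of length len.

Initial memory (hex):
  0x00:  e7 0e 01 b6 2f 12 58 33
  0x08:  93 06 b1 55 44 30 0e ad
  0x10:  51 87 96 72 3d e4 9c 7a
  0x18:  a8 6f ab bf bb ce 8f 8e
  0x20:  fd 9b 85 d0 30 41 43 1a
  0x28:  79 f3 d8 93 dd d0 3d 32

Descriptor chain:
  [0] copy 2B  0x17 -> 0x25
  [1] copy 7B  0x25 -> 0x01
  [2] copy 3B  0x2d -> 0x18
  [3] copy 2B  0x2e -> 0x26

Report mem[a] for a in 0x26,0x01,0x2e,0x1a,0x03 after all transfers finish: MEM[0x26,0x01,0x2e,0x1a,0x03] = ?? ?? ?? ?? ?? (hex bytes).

[0] 0x17->0x25 len=2 : 7a a8
[1] 0x25->0x01 len=7 : 7a a8 1a 79 f3 d8 93
[2] 0x2d->0x18 len=3 : d0 3d 32
[3] 0x2e->0x26 len=2 : 3d 32
query mem[0x26]=0x3d, mem[0x01]=0x7a, mem[0x2e]=0x3d, mem[0x1a]=0x32, mem[0x03]=0x1a

MEM[0x26,0x01,0x2e,0x1a,0x03] = 3d 7a 3d 32 1a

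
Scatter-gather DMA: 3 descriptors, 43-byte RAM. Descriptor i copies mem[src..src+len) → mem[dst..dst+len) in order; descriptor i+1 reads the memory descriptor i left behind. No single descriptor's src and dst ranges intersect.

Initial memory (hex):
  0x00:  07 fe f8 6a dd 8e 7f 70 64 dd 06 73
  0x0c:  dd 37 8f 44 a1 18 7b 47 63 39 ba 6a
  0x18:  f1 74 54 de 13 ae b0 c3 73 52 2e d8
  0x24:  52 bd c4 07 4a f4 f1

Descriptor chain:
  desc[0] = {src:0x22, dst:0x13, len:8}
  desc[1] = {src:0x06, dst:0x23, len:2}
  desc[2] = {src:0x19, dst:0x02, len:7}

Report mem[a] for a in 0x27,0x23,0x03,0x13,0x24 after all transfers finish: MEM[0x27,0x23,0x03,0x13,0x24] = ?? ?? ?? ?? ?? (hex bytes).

MEM[0x27,0x23,0x03,0x13,0x24] = 07 7f f4 2e 70

#0 dst[0x13+8] := {0x2e,0xd8,0x52,0xbd,0xc4,0x07,0x4a,0xf4}
#1 dst[0x23+2] := {0x7f,0x70}
#2 dst[0x02+7] := {0x4a,0xf4,0xde,0x13,0xae,0xb0,0xc3}
query mem[0x27]=0x07, mem[0x23]=0x7f, mem[0x03]=0xf4, mem[0x13]=0x2e, mem[0x24]=0x70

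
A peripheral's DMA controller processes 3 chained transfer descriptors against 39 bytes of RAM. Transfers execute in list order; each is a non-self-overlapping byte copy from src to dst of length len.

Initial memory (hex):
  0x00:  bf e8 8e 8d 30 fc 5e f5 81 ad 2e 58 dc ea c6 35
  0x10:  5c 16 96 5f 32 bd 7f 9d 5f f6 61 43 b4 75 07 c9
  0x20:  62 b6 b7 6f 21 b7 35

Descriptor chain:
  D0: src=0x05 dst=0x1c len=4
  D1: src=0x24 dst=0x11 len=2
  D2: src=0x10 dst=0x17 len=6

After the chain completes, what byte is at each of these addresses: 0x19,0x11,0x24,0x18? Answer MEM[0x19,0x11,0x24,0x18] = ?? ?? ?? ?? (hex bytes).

MEM[0x19,0x11,0x24,0x18] = b7 21 21 21

D0: mem[0x1c..0x1f] <- [fc 5e f5 81]
D1: mem[0x11..0x12] <- [21 b7]
D2: mem[0x17..0x1c] <- [5c 21 b7 5f 32 bd]
query mem[0x19]=0xb7, mem[0x11]=0x21, mem[0x24]=0x21, mem[0x18]=0x21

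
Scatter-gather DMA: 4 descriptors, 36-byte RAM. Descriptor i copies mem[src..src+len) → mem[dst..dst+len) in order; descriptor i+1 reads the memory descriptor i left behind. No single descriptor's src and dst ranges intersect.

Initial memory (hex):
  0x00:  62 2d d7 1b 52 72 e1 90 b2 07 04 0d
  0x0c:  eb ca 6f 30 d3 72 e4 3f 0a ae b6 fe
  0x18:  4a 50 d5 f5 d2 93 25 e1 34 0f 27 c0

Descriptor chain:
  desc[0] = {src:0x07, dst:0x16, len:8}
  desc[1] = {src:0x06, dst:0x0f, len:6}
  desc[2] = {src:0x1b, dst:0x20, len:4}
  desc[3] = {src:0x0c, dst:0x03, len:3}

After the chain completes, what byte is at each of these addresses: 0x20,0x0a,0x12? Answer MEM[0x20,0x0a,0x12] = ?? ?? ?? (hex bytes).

MEM[0x20,0x0a,0x12] = eb 04 07

#0 dst[0x16+8] := {0x90,0xb2,0x07,0x04,0x0d,0xeb,0xca,0x6f}
#1 dst[0x0f+6] := {0xe1,0x90,0xb2,0x07,0x04,0x0d}
#2 dst[0x20+4] := {0xeb,0xca,0x6f,0x25}
#3 dst[0x03+3] := {0xeb,0xca,0x6f}
query mem[0x20]=0xeb, mem[0x0a]=0x04, mem[0x12]=0x07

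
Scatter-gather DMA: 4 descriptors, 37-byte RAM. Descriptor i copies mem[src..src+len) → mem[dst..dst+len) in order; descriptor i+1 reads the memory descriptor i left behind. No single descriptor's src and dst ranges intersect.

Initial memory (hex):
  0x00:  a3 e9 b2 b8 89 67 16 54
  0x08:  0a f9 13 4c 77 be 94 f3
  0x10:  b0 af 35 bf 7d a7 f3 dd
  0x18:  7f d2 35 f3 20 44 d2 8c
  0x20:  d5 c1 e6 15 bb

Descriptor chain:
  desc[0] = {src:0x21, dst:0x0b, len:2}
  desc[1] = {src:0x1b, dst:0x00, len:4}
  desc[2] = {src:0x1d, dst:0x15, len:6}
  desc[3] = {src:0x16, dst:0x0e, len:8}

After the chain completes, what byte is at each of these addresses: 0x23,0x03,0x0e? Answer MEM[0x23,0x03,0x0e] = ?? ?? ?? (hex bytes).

D0: mem[0x0b..0x0c] <- [c1 e6]
D1: mem[0x00..0x03] <- [f3 20 44 d2]
D2: mem[0x15..0x1a] <- [44 d2 8c d5 c1 e6]
D3: mem[0x0e..0x15] <- [d2 8c d5 c1 e6 f3 20 44]
query mem[0x23]=0x15, mem[0x03]=0xd2, mem[0x0e]=0xd2

MEM[0x23,0x03,0x0e] = 15 d2 d2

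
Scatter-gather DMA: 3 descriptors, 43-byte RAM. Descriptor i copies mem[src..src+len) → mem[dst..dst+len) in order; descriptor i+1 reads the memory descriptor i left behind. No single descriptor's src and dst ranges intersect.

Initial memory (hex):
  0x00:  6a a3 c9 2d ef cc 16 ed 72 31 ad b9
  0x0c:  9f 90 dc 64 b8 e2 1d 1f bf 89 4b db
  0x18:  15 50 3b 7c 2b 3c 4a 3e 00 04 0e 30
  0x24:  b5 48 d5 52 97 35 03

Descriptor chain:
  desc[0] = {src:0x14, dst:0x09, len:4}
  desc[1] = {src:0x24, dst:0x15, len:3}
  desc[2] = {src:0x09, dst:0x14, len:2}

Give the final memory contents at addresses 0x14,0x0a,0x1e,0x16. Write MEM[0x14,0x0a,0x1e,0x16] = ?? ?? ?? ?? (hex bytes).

  after D0: wrote 4B at 0x09 = bf894bdb
  after D1: wrote 3B at 0x15 = b548d5
  after D2: wrote 2B at 0x14 = bf89
query mem[0x14]=0xbf, mem[0x0a]=0x89, mem[0x1e]=0x4a, mem[0x16]=0x48

MEM[0x14,0x0a,0x1e,0x16] = bf 89 4a 48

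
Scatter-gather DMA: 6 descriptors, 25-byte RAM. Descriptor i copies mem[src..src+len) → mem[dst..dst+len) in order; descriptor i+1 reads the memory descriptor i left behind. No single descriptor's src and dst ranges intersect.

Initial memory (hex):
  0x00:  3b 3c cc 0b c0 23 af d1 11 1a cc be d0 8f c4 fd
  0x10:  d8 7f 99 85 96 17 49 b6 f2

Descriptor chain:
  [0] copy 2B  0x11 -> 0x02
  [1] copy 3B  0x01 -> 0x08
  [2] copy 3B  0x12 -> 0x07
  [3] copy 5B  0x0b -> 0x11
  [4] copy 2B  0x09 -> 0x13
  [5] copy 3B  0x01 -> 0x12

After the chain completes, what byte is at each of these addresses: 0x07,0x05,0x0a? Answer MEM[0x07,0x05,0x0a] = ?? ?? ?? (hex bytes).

MEM[0x07,0x05,0x0a] = 99 23 99

D0: mem[0x02..0x03] <- [7f 99]
D1: mem[0x08..0x0a] <- [3c 7f 99]
D2: mem[0x07..0x09] <- [99 85 96]
D3: mem[0x11..0x15] <- [be d0 8f c4 fd]
D4: mem[0x13..0x14] <- [96 99]
D5: mem[0x12..0x14] <- [3c 7f 99]
query mem[0x07]=0x99, mem[0x05]=0x23, mem[0x0a]=0x99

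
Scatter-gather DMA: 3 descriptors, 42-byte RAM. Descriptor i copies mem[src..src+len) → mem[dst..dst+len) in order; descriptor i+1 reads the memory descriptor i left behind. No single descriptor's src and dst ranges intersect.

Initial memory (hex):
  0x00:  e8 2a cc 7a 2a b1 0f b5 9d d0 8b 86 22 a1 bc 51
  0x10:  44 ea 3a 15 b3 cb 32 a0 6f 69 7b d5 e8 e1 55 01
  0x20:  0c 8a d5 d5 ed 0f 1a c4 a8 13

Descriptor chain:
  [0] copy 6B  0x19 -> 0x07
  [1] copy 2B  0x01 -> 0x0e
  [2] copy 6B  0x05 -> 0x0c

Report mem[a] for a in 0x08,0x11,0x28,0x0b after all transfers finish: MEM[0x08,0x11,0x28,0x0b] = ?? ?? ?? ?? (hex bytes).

#0 dst[0x07+6] := {0x69,0x7b,0xd5,0xe8,0xe1,0x55}
#1 dst[0x0e+2] := {0x2a,0xcc}
#2 dst[0x0c+6] := {0xb1,0x0f,0x69,0x7b,0xd5,0xe8}
query mem[0x08]=0x7b, mem[0x11]=0xe8, mem[0x28]=0xa8, mem[0x0b]=0xe1

MEM[0x08,0x11,0x28,0x0b] = 7b e8 a8 e1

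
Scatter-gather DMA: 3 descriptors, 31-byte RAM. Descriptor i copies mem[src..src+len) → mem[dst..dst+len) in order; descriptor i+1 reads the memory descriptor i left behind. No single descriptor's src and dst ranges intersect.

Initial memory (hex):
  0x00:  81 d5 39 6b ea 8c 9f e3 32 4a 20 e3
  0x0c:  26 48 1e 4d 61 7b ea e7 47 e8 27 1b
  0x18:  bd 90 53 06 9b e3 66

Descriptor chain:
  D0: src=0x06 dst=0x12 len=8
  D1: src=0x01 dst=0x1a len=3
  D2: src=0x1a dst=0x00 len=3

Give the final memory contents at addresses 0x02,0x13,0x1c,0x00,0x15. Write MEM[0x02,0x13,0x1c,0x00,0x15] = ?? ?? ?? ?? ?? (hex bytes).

MEM[0x02,0x13,0x1c,0x00,0x15] = 6b e3 6b d5 4a

  after D0: wrote 8B at 0x12 = 9fe3324a20e32648
  after D1: wrote 3B at 0x1a = d5396b
  after D2: wrote 3B at 0x00 = d5396b
query mem[0x02]=0x6b, mem[0x13]=0xe3, mem[0x1c]=0x6b, mem[0x00]=0xd5, mem[0x15]=0x4a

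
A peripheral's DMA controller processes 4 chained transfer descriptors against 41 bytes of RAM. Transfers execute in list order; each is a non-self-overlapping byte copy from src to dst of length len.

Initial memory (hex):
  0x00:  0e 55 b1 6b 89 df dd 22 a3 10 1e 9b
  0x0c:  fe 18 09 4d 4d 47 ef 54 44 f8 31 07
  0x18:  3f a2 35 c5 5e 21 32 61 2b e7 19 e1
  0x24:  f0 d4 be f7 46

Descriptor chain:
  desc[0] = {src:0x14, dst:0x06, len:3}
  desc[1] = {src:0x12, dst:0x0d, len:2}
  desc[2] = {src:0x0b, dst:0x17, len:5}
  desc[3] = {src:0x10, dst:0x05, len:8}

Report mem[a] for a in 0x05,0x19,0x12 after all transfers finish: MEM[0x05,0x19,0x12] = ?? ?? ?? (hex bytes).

MEM[0x05,0x19,0x12] = 4d ef ef

[0] 0x14->0x06 len=3 : 44 f8 31
[1] 0x12->0x0d len=2 : ef 54
[2] 0x0b->0x17 len=5 : 9b fe ef 54 4d
[3] 0x10->0x05 len=8 : 4d 47 ef 54 44 f8 31 9b
query mem[0x05]=0x4d, mem[0x19]=0xef, mem[0x12]=0xef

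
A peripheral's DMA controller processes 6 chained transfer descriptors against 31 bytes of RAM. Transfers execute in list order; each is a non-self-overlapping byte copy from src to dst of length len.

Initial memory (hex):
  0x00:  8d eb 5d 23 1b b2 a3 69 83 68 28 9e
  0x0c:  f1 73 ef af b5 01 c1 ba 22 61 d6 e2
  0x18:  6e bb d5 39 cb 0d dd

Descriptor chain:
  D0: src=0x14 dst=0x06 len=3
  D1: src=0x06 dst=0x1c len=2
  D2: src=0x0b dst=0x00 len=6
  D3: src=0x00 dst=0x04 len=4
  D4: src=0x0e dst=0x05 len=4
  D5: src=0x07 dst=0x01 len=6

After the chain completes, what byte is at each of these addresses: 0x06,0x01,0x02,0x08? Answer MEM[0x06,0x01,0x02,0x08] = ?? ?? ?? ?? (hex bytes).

MEM[0x06,0x01,0x02,0x08] = f1 b5 01 01

[0] 0x14->0x06 len=3 : 22 61 d6
[1] 0x06->0x1c len=2 : 22 61
[2] 0x0b->0x00 len=6 : 9e f1 73 ef af b5
[3] 0x00->0x04 len=4 : 9e f1 73 ef
[4] 0x0e->0x05 len=4 : ef af b5 01
[5] 0x07->0x01 len=6 : b5 01 68 28 9e f1
query mem[0x06]=0xf1, mem[0x01]=0xb5, mem[0x02]=0x01, mem[0x08]=0x01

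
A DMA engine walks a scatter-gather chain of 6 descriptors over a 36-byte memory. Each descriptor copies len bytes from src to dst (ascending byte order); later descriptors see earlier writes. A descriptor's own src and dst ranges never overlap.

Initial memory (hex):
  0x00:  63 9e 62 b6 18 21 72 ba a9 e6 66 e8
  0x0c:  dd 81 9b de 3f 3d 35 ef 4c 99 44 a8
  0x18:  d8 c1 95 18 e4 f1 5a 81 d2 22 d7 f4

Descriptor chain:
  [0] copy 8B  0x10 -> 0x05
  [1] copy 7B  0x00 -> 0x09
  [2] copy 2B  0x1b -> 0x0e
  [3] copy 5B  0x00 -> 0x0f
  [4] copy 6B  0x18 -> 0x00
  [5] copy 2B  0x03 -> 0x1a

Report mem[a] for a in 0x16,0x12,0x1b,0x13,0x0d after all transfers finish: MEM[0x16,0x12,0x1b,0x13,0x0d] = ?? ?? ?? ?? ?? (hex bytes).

MEM[0x16,0x12,0x1b,0x13,0x0d] = 44 b6 e4 18 18

#0 dst[0x05+8] := {0x3f,0x3d,0x35,0xef,0x4c,0x99,0x44,0xa8}
#1 dst[0x09+7] := {0x63,0x9e,0x62,0xb6,0x18,0x3f,0x3d}
#2 dst[0x0e+2] := {0x18,0xe4}
#3 dst[0x0f+5] := {0x63,0x9e,0x62,0xb6,0x18}
#4 dst[0x00+6] := {0xd8,0xc1,0x95,0x18,0xe4,0xf1}
#5 dst[0x1a+2] := {0x18,0xe4}
query mem[0x16]=0x44, mem[0x12]=0xb6, mem[0x1b]=0xe4, mem[0x13]=0x18, mem[0x0d]=0x18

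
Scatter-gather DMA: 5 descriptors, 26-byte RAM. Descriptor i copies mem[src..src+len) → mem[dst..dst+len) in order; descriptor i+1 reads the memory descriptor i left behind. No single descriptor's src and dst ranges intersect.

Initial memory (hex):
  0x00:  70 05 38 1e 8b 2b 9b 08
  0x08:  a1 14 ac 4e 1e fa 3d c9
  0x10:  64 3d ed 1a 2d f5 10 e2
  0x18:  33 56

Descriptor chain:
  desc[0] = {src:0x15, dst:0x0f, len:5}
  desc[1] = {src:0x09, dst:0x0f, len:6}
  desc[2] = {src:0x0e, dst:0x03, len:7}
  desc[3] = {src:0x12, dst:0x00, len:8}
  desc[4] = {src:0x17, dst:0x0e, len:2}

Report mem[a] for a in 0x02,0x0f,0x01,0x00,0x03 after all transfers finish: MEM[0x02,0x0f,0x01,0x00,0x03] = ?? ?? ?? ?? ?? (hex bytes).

MEM[0x02,0x0f,0x01,0x00,0x03] = 3d 33 fa 1e f5

[0] 0x15->0x0f len=5 : f5 10 e2 33 56
[1] 0x09->0x0f len=6 : 14 ac 4e 1e fa 3d
[2] 0x0e->0x03 len=7 : 3d 14 ac 4e 1e fa 3d
[3] 0x12->0x00 len=8 : 1e fa 3d f5 10 e2 33 56
[4] 0x17->0x0e len=2 : e2 33
query mem[0x02]=0x3d, mem[0x0f]=0x33, mem[0x01]=0xfa, mem[0x00]=0x1e, mem[0x03]=0xf5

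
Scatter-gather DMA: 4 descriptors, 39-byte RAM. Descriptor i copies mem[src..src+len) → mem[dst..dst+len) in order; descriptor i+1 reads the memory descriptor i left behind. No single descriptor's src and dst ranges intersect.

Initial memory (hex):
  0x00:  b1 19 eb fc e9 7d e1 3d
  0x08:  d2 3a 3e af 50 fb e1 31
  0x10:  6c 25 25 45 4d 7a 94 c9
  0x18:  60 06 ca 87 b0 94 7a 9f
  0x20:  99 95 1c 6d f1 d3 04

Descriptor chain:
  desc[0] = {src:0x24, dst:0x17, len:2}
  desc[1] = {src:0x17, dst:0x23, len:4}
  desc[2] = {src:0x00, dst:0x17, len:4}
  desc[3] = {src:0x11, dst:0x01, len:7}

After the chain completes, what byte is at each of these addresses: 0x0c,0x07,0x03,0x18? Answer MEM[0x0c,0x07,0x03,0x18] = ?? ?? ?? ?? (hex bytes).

MEM[0x0c,0x07,0x03,0x18] = 50 b1 45 19

D0: mem[0x17..0x18] <- [f1 d3]
D1: mem[0x23..0x26] <- [f1 d3 06 ca]
D2: mem[0x17..0x1a] <- [b1 19 eb fc]
D3: mem[0x01..0x07] <- [25 25 45 4d 7a 94 b1]
query mem[0x0c]=0x50, mem[0x07]=0xb1, mem[0x03]=0x45, mem[0x18]=0x19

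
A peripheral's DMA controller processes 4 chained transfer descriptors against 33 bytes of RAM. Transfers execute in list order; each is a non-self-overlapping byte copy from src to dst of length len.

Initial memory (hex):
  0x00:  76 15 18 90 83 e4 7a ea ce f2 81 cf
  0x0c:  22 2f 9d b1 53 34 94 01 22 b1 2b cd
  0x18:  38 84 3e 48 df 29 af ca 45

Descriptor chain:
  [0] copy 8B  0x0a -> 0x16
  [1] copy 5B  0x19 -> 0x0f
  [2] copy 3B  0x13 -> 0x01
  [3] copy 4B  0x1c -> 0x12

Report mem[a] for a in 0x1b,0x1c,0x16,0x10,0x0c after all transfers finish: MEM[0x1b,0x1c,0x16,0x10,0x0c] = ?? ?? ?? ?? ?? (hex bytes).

MEM[0x1b,0x1c,0x16,0x10,0x0c] = b1 53 81 9d 22

D0: mem[0x16..0x1d] <- [81 cf 22 2f 9d b1 53 34]
D1: mem[0x0f..0x13] <- [2f 9d b1 53 34]
D2: mem[0x01..0x03] <- [34 22 b1]
D3: mem[0x12..0x15] <- [53 34 af ca]
query mem[0x1b]=0xb1, mem[0x1c]=0x53, mem[0x16]=0x81, mem[0x10]=0x9d, mem[0x0c]=0x22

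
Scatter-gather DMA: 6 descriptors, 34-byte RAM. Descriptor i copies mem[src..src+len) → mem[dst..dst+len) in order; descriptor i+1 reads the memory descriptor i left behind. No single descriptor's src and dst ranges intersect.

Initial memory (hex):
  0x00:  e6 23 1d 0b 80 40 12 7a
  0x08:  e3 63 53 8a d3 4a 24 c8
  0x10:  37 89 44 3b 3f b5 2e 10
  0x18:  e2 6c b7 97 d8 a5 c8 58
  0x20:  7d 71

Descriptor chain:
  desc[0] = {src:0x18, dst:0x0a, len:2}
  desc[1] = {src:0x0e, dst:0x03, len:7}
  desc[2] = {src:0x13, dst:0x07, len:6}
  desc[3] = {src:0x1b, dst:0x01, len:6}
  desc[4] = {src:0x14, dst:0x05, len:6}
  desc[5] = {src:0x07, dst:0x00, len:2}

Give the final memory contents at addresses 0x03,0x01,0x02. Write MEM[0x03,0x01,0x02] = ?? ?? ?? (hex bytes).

D0: mem[0x0a..0x0b] <- [e2 6c]
D1: mem[0x03..0x09] <- [24 c8 37 89 44 3b 3f]
D2: mem[0x07..0x0c] <- [3b 3f b5 2e 10 e2]
D3: mem[0x01..0x06] <- [97 d8 a5 c8 58 7d]
D4: mem[0x05..0x0a] <- [3f b5 2e 10 e2 6c]
D5: mem[0x00..0x01] <- [2e 10]
query mem[0x03]=0xa5, mem[0x01]=0x10, mem[0x02]=0xd8

MEM[0x03,0x01,0x02] = a5 10 d8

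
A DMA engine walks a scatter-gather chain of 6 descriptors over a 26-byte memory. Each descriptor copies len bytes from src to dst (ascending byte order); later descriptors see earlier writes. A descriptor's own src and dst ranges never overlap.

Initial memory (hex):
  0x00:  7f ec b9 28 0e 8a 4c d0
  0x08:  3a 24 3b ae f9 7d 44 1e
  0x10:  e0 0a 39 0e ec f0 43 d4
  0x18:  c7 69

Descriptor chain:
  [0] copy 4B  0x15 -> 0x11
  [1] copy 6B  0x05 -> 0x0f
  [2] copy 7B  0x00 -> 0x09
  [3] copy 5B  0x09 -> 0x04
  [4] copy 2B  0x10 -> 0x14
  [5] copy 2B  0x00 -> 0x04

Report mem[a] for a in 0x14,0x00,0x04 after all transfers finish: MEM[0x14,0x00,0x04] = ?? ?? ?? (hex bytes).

[0] 0x15->0x11 len=4 : f0 43 d4 c7
[1] 0x05->0x0f len=6 : 8a 4c d0 3a 24 3b
[2] 0x00->0x09 len=7 : 7f ec b9 28 0e 8a 4c
[3] 0x09->0x04 len=5 : 7f ec b9 28 0e
[4] 0x10->0x14 len=2 : 4c d0
[5] 0x00->0x04 len=2 : 7f ec
query mem[0x14]=0x4c, mem[0x00]=0x7f, mem[0x04]=0x7f

MEM[0x14,0x00,0x04] = 4c 7f 7f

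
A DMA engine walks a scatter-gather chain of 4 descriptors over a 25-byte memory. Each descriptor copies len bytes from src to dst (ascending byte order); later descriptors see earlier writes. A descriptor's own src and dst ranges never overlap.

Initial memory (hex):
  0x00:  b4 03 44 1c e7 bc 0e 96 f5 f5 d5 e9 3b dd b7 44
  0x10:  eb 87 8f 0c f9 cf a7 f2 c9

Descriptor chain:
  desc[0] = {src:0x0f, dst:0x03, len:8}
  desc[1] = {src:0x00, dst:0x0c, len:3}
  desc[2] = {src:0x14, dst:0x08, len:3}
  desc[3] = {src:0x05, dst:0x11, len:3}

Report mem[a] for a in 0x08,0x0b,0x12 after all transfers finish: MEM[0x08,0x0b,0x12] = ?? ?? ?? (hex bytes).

MEM[0x08,0x0b,0x12] = f9 e9 8f

  after D0: wrote 8B at 0x03 = 44eb878f0cf9cfa7
  after D1: wrote 3B at 0x0c = b40344
  after D2: wrote 3B at 0x08 = f9cfa7
  after D3: wrote 3B at 0x11 = 878f0c
query mem[0x08]=0xf9, mem[0x0b]=0xe9, mem[0x12]=0x8f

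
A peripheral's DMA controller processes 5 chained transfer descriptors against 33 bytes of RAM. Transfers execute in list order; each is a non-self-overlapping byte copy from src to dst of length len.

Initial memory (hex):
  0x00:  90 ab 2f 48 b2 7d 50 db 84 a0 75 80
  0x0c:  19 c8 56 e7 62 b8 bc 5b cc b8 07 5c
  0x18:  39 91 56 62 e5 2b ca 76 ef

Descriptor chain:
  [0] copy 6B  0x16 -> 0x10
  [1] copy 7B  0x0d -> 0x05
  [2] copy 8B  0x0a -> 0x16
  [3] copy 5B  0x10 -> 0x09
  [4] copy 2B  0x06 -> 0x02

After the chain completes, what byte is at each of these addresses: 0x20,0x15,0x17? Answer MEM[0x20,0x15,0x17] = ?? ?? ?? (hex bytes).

[0] 0x16->0x10 len=6 : 07 5c 39 91 56 62
[1] 0x0d->0x05 len=7 : c8 56 e7 07 5c 39 91
[2] 0x0a->0x16 len=8 : 39 91 19 c8 56 e7 07 5c
[3] 0x10->0x09 len=5 : 07 5c 39 91 56
[4] 0x06->0x02 len=2 : 56 e7
query mem[0x20]=0xef, mem[0x15]=0x62, mem[0x17]=0x91

MEM[0x20,0x15,0x17] = ef 62 91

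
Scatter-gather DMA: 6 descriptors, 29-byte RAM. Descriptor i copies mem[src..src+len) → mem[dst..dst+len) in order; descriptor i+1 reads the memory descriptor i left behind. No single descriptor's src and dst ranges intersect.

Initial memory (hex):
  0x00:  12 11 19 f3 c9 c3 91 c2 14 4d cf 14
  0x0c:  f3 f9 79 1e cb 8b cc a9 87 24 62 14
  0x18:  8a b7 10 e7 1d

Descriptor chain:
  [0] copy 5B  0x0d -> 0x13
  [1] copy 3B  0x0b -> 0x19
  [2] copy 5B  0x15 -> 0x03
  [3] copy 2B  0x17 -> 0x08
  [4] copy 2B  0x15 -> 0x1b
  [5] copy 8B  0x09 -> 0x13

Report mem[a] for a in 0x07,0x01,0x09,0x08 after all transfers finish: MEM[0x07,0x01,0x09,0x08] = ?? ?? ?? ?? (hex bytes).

MEM[0x07,0x01,0x09,0x08] = 14 11 8a 8b

#0 dst[0x13+5] := {0xf9,0x79,0x1e,0xcb,0x8b}
#1 dst[0x19+3] := {0x14,0xf3,0xf9}
#2 dst[0x03+5] := {0x1e,0xcb,0x8b,0x8a,0x14}
#3 dst[0x08+2] := {0x8b,0x8a}
#4 dst[0x1b+2] := {0x1e,0xcb}
#5 dst[0x13+8] := {0x8a,0xcf,0x14,0xf3,0xf9,0x79,0x1e,0xcb}
query mem[0x07]=0x14, mem[0x01]=0x11, mem[0x09]=0x8a, mem[0x08]=0x8b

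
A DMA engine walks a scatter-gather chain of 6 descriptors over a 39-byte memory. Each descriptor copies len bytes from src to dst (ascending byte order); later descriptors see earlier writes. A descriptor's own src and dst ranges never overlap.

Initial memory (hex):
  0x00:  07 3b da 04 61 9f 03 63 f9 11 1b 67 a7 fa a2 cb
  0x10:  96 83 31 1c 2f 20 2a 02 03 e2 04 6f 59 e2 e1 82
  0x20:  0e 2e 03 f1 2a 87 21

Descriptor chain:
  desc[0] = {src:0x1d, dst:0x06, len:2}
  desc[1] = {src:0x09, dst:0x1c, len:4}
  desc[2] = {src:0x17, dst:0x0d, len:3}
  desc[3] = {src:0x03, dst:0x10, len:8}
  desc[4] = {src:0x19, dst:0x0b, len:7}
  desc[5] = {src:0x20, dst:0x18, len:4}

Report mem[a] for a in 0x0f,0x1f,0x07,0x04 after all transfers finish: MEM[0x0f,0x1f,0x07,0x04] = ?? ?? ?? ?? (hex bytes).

MEM[0x0f,0x1f,0x07,0x04] = 1b a7 e1 61

[0] 0x1d->0x06 len=2 : e2 e1
[1] 0x09->0x1c len=4 : 11 1b 67 a7
[2] 0x17->0x0d len=3 : 02 03 e2
[3] 0x03->0x10 len=8 : 04 61 9f e2 e1 f9 11 1b
[4] 0x19->0x0b len=7 : e2 04 6f 11 1b 67 a7
[5] 0x20->0x18 len=4 : 0e 2e 03 f1
query mem[0x0f]=0x1b, mem[0x1f]=0xa7, mem[0x07]=0xe1, mem[0x04]=0x61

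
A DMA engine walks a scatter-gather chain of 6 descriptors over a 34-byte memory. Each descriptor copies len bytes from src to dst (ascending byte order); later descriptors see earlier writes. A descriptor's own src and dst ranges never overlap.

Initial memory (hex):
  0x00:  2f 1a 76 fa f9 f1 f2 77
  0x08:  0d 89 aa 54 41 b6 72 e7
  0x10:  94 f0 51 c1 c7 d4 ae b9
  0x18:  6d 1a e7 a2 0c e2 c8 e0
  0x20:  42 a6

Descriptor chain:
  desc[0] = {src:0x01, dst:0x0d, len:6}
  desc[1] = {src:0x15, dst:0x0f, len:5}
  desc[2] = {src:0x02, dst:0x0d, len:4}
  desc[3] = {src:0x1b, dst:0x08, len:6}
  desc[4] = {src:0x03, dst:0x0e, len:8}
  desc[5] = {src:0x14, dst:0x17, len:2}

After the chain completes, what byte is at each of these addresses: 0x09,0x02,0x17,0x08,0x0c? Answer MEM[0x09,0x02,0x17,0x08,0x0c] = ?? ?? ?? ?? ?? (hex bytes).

  after D0: wrote 6B at 0x0d = 1a76faf9f1f2
  after D1: wrote 5B at 0x0f = d4aeb96d1a
  after D2: wrote 4B at 0x0d = 76faf9f1
  after D3: wrote 6B at 0x08 = a20ce2c8e042
  after D4: wrote 8B at 0x0e = faf9f1f277a20ce2
  after D5: wrote 2B at 0x17 = 0ce2
query mem[0x09]=0x0c, mem[0x02]=0x76, mem[0x17]=0x0c, mem[0x08]=0xa2, mem[0x0c]=0xe0

MEM[0x09,0x02,0x17,0x08,0x0c] = 0c 76 0c a2 e0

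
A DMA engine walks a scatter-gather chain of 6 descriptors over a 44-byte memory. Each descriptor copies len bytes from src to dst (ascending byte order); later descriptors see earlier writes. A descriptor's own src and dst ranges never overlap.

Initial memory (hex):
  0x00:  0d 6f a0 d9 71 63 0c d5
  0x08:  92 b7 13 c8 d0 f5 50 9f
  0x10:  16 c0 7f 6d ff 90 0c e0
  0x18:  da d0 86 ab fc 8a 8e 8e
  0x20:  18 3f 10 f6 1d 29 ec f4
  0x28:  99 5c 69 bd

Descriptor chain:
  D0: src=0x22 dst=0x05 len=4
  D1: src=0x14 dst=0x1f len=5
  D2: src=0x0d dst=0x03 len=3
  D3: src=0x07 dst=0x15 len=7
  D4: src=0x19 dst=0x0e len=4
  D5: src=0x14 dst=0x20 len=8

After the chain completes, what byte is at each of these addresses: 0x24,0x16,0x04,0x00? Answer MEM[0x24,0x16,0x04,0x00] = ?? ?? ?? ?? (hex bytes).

D0: mem[0x05..0x08] <- [10 f6 1d 29]
D1: mem[0x1f..0x23] <- [ff 90 0c e0 da]
D2: mem[0x03..0x05] <- [f5 50 9f]
D3: mem[0x15..0x1b] <- [1d 29 b7 13 c8 d0 f5]
D4: mem[0x0e..0x11] <- [c8 d0 f5 fc]
D5: mem[0x20..0x27] <- [ff 1d 29 b7 13 c8 d0 f5]
query mem[0x24]=0x13, mem[0x16]=0x29, mem[0x04]=0x50, mem[0x00]=0x0d

MEM[0x24,0x16,0x04,0x00] = 13 29 50 0d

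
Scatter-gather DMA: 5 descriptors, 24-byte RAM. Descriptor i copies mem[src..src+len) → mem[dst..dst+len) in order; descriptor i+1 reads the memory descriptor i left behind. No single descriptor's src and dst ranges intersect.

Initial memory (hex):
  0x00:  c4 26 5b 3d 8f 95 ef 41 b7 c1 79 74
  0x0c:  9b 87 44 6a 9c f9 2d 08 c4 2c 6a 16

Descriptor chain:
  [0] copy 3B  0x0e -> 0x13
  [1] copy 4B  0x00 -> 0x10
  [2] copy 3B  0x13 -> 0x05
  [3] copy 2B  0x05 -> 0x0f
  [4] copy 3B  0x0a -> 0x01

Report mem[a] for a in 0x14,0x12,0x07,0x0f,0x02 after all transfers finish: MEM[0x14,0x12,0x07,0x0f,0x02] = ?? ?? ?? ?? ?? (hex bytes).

MEM[0x14,0x12,0x07,0x0f,0x02] = 6a 5b 9c 3d 74

#0 dst[0x13+3] := {0x44,0x6a,0x9c}
#1 dst[0x10+4] := {0xc4,0x26,0x5b,0x3d}
#2 dst[0x05+3] := {0x3d,0x6a,0x9c}
#3 dst[0x0f+2] := {0x3d,0x6a}
#4 dst[0x01+3] := {0x79,0x74,0x9b}
query mem[0x14]=0x6a, mem[0x12]=0x5b, mem[0x07]=0x9c, mem[0x0f]=0x3d, mem[0x02]=0x74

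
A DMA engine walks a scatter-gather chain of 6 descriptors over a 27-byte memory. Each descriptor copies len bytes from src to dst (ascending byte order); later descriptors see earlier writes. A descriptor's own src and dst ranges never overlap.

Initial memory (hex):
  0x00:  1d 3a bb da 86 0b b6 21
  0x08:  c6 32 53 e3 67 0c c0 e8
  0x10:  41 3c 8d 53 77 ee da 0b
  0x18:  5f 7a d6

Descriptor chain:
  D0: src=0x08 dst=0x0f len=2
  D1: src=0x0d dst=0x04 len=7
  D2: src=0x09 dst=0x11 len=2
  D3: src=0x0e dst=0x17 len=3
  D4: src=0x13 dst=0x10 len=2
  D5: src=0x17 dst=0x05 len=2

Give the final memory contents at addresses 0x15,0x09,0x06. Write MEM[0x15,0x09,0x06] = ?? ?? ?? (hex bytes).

MEM[0x15,0x09,0x06] = ee 8d c6

  after D0: wrote 2B at 0x0f = c632
  after D1: wrote 7B at 0x04 = 0cc0c6323c8d53
  after D2: wrote 2B at 0x11 = 8d53
  after D3: wrote 3B at 0x17 = c0c632
  after D4: wrote 2B at 0x10 = 5377
  after D5: wrote 2B at 0x05 = c0c6
query mem[0x15]=0xee, mem[0x09]=0x8d, mem[0x06]=0xc6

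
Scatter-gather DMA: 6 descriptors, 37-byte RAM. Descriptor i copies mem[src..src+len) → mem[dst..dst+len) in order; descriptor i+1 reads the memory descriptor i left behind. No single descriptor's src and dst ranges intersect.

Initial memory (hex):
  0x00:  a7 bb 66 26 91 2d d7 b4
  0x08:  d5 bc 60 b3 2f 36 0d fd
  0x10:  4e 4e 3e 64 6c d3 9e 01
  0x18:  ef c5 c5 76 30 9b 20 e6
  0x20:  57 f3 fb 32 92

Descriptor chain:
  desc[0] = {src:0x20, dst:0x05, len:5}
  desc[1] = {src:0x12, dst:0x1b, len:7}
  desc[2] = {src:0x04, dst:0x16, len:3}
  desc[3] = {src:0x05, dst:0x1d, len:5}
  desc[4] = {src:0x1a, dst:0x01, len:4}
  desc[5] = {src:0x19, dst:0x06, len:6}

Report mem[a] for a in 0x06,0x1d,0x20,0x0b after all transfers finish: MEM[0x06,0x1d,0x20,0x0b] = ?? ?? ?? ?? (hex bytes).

MEM[0x06,0x1d,0x20,0x0b] = c5 57 32 f3

  after D0: wrote 5B at 0x05 = 57f3fb3292
  after D1: wrote 7B at 0x1b = 3e646cd39e01ef
  after D2: wrote 3B at 0x16 = 9157f3
  after D3: wrote 5B at 0x1d = 57f3fb3292
  after D4: wrote 4B at 0x01 = c53e6457
  after D5: wrote 6B at 0x06 = c5c53e6457f3
query mem[0x06]=0xc5, mem[0x1d]=0x57, mem[0x20]=0x32, mem[0x0b]=0xf3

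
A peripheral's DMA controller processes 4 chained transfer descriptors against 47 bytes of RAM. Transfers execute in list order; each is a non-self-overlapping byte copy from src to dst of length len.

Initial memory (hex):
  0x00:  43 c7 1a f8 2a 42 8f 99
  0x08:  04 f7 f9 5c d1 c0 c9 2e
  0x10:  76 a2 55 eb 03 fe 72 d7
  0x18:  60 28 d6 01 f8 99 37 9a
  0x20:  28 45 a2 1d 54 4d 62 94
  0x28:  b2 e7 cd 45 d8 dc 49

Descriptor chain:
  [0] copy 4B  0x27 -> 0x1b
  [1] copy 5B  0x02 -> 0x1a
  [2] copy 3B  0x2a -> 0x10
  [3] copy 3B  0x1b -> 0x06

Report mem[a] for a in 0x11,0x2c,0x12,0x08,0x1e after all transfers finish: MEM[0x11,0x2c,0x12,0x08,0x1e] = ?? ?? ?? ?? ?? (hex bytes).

  after D0: wrote 4B at 0x1b = 94b2e7cd
  after D1: wrote 5B at 0x1a = 1af82a428f
  after D2: wrote 3B at 0x10 = cd45d8
  after D3: wrote 3B at 0x06 = f82a42
query mem[0x11]=0x45, mem[0x2c]=0xd8, mem[0x12]=0xd8, mem[0x08]=0x42, mem[0x1e]=0x8f

MEM[0x11,0x2c,0x12,0x08,0x1e] = 45 d8 d8 42 8f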